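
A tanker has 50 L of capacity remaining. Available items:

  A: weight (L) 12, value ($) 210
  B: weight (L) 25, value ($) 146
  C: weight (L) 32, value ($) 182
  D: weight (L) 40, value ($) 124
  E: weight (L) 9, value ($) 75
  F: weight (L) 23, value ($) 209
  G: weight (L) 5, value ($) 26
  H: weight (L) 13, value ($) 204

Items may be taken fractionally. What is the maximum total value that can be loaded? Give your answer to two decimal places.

639.67

Order: A (210/12=17.50) > H (204/13=15.69) > F (209/23=9.09) > E (75/9=8.33) > B (146/25=5.84) > C (182/32=5.69) > G (26/5=5.20) > D (124/40=3.10)
Fill: take A (12 @ 210) → take H (13 @ 204) → take F (23 @ 209) → take 2/9 of E → 16.67; 50/50 used.
Total value = 639.67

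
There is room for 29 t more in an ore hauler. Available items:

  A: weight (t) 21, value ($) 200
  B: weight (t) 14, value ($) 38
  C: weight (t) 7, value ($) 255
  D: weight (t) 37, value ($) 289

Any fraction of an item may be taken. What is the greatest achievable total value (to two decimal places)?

Greedy by value/weight ratio, highest first.
Order: C (255/7=36.43) > A (200/21=9.52) > D (289/37=7.81) > B (38/14=2.71)
Fill: take C (7 @ 255) → take A (21 @ 200) → take 1/37 of D → 7.81; 29/29 used.
Total value = 462.81

462.81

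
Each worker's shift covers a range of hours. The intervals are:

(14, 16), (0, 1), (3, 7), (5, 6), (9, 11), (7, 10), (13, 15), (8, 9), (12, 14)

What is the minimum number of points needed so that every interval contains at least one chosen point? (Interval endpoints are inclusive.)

Process intervals by earliest right end; each time one isn't hit yet, stab at its right endpoint.
Sorted: [0,1] [5,6] [3,7] [8,9] [7,10] [9,11] [12,14] [13,15] [14,16]
{[0,1]} hit by 1; {[5,6],[3,7]} hit by 6; {[8,9],[7,10],[9,11]} hit by 9; {[12,14],[13,15],[14,16]} hit by 14.
Points: 1, 6, 9, 14 (4 total).

4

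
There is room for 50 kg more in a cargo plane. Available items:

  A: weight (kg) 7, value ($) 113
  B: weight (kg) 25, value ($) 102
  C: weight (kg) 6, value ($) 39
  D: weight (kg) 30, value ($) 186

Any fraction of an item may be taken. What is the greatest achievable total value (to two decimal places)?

Ratios (sorted): A 16.14, C 6.50, D 6.20, B 4.08
take A (7 @ 113); take C (6 @ 39); take D (30 @ 186); take 7/25 of B → 28.56. Capacity used 50/50.
Total value = 366.56

366.56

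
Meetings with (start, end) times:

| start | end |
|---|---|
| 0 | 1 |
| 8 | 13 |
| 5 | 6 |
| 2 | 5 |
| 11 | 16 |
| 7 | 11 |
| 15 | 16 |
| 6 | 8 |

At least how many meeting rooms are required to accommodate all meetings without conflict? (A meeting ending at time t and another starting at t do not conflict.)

Count concurrent intervals with a sweep; the peak is the room count.
starts: [0, 2, 5, 6, 7, 8, 11, 15]
ends:   [1, 5, 6, 8, 11, 13, 16, 16]
s0→1 e1→0 s2→1 e5→0 s5→1 e6→0 s6→1 s7→2  — peak 2.

2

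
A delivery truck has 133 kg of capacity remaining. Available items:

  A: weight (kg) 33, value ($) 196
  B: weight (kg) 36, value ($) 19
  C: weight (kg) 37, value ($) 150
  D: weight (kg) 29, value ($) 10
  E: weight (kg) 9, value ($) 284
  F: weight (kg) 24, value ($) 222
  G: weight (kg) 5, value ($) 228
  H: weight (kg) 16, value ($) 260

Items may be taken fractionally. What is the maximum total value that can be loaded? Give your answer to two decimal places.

1344.75

Sort by value per unit weight and fill in that order.
Order: G (228/5=45.60) > E (284/9=31.56) > H (260/16=16.25) > F (222/24=9.25) > A (196/33=5.94) > C (150/37=4.05) > B (19/36=0.53) > D (10/29=0.34)
Fill: take G (5 @ 228) → take E (9 @ 284) → take H (16 @ 260) → take F (24 @ 222) → take A (33 @ 196) → take C (37 @ 150) → take 9/36 of B → 4.75; 133/133 used.
Total value = 1344.75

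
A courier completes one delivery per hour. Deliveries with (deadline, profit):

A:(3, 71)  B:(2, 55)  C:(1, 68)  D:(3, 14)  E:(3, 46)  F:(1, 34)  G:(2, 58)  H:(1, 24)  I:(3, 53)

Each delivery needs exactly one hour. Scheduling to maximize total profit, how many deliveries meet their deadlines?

Take jobs in profit order; each goes to the latest open slot no later than its deadline.
Profit order: A=71 C=68 G=58 B=55 I=53 E=46 F=34 H=24 D=14
Assign: A→slot 3, C→slot 1, G→slot 2, B skipped, I skipped, E skipped, F skipped, H skipped, D skipped.
Slots: [1:C] [2:G] [3:A]
3 of 9 scheduled.

3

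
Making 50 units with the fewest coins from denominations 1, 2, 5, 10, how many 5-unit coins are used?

50 − 5×10→0
Count of 5: 0

0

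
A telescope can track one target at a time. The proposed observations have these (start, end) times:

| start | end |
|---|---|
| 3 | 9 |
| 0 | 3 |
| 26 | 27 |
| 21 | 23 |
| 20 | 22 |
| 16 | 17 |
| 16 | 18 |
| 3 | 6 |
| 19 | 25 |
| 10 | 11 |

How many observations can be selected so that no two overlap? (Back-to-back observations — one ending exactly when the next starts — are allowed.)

6

Order by finish time; keep every interval that doesn't clash with the previous kept one.
Sorted by end: (0,3)  (3,6)  (3,9)  (10,11)  (16,17)  (16,18)  (20,22)  (21,23)  (19,25)  (26,27)
take (0,3); take (3,6); take (10,11); take (16,17); take (20,22); take (26,27).
Selected 6 observations.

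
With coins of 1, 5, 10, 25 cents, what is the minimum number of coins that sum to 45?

Greedy: take as many of the largest coin as possible, then repeat with the remainder.
45 = 1×25 + 2×10
Total coins = 1 + 2 = 3

3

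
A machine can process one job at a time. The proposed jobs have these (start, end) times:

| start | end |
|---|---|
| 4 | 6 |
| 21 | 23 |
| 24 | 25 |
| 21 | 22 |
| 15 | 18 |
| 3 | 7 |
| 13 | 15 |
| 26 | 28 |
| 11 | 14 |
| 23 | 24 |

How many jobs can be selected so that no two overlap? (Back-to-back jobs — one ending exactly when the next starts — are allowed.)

Sort by end time and greedily take each interval whose start is ≥ the last chosen end.
By end time: (4,6), (3,7), (11,14), (13,15), (15,18), (21,22), (21,23), (23,24), (24,25), (26,28).
Pick (4,6); next start ≥ 6 → (11,14); next start ≥ 14 → (15,18); next start ≥ 18 → (21,22); next start ≥ 22 → (23,24); next start ≥ 24 → (24,25); next start ≥ 25 → (26,28).
Selected 7 jobs.

7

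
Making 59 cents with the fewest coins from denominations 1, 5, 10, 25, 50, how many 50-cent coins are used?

59 = 1×50 + 1×5 + 4×1
Count of 50: 1

1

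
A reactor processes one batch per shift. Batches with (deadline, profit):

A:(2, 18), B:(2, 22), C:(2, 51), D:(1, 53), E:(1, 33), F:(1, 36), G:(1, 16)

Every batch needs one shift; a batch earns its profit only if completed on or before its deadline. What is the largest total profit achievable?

104

Take jobs in profit order; each goes to the latest open slot no later than its deadline.
Profit order: D=53 C=51 F=36 E=33 B=22 A=18 G=16
Assign: D→slot 1, C→slot 2, F skipped, E skipped, B skipped, A skipped, G skipped.
Slots: [1:D] [2:C]
Profit = 53 + 51 = 104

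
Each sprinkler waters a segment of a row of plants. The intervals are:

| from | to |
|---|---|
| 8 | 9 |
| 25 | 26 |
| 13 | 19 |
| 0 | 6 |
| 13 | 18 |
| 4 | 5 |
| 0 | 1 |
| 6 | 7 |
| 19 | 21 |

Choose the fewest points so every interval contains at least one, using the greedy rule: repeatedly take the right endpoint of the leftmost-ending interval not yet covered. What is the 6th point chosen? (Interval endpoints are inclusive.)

21

By right end: [0,1]  [4,5]  [0,6]  [6,7]  [8,9]  [13,18]  [13,19]  [19,21]  [25,26]
[0,1] uncovered → point at 1; [4,5] uncovered → point at 5; [6,7] uncovered → point at 7; [8,9] uncovered → point at 9; [13,18] uncovered → point at 18; [19,21] uncovered → point at 21; [25,26] uncovered → point at 26.
Points: 1, 5, 7, 9, 18, 21, 26 (7 total).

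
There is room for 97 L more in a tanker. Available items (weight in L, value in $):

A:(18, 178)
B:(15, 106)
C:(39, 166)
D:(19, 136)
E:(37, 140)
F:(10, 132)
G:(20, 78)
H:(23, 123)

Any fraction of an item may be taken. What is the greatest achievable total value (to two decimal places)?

726.08

Order: F (132/10=13.20) > A (178/18=9.89) > D (136/19=7.16) > B (106/15=7.07) > H (123/23=5.35) > C (166/39=4.26) > G (78/20=3.90) > E (140/37=3.78)
Fill: take F (10 @ 132) → take A (18 @ 178) → take D (19 @ 136) → take B (15 @ 106) → take H (23 @ 123) → take 12/39 of C → 51.08; 97/97 used.
Total value = 726.08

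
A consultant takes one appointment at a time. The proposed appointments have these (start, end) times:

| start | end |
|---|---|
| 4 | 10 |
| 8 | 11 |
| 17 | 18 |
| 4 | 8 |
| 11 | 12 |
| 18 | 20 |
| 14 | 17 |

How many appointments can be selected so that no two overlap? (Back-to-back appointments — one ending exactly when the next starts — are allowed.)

Sort by end time and greedily take each interval whose start is ≥ the last chosen end.
By end time: (4,8), (4,10), (8,11), (11,12), (14,17), (17,18), (18,20).
Pick (4,8); next start ≥ 8 → (8,11); next start ≥ 11 → (11,12); next start ≥ 12 → (14,17); next start ≥ 17 → (17,18); next start ≥ 18 → (18,20).
Selected 6 appointments.

6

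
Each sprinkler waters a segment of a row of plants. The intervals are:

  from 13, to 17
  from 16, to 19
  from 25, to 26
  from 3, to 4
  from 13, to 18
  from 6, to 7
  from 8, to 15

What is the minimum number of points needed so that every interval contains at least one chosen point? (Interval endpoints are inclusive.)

5

Sort by right endpoint; whenever an interval is uncovered, place a point at its right end.
Sorted: [3,4] [6,7] [8,15] [13,17] [13,18] [16,19] [25,26]
{[3,4]} hit by 4; {[6,7]} hit by 7; {[8,15],[13,17],[13,18]} hit by 15; {[16,19]} hit by 19; {[25,26]} hit by 26.
Points: 4, 7, 15, 19, 26 (5 total).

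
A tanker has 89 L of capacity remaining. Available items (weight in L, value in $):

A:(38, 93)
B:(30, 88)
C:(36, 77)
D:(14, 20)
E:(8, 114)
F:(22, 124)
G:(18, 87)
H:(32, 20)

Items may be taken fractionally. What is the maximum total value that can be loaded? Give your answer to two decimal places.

Order: E (114/8=14.25) > F (124/22=5.64) > G (87/18=4.83) > B (88/30=2.93) > A (93/38=2.45) > C (77/36=2.14) > D (20/14=1.43) > H (20/32=0.62)
Fill: take E (8 @ 114) → take F (22 @ 124) → take G (18 @ 87) → take B (30 @ 88) → take 11/38 of A → 26.92; 89/89 used.
Total value = 439.92

439.92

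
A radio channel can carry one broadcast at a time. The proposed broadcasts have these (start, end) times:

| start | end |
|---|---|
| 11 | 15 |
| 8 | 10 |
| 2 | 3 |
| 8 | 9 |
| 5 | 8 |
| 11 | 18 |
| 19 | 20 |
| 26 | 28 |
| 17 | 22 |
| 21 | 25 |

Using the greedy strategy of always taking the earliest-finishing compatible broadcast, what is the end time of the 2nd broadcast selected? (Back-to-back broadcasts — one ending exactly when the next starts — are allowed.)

8

Sorted by end: (2,3)  (5,8)  (8,9)  (8,10)  (11,15)  (11,18)  (19,20)  (17,22)  (21,25)  (26,28)
take (2,3); take (5,8); take (8,9); skip (8,10); take (11,15); take (19,20); take (21,25); take (26,28).
Selected: (2,3) (5,8) (8,9) (11,15) (19,20) (21,25) (26,28)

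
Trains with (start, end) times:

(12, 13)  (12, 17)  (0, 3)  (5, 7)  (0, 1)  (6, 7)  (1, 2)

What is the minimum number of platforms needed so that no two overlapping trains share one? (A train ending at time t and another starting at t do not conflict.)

2

Count concurrent intervals with a sweep; the peak is the room count.
starts: [0, 0, 1, 5, 6, 12, 12]
ends:   [1, 2, 3, 7, 7, 13, 17]
s0→1 s0→2  — peak 2.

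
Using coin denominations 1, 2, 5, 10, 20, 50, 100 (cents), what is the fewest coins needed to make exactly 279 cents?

279 = 2×100 + 1×50 + 1×20 + 1×5 + 2×2
Total coins = 2 + 1 + 1 + 1 + 2 = 7

7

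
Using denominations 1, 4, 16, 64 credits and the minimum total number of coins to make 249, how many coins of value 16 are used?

3

249 − 3×64→57 − 3×16→9 − 2×4→1 − 1×1→0
Count of 16: 3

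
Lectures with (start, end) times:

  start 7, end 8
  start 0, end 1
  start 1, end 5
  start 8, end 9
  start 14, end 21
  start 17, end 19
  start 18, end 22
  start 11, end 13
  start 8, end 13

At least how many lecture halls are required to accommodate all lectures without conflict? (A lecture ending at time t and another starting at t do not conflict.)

Events (time:±→running): 0:+→1 1:-→0 1:+→1 5:-→0 7:+→1 8:-→0 8:+→1 8:+→2 9:-→1 11:+→2 13:-→1 13:-→0 14:+→1 17:+→2 18:+→3 … peak 3.

3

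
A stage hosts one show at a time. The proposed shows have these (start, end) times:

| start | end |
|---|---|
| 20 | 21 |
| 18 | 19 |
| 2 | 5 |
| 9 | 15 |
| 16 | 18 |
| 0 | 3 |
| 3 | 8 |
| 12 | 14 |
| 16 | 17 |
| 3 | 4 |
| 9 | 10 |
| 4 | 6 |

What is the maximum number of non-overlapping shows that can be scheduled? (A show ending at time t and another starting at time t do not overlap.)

8

Sort by end time and greedily take each interval whose start is ≥ the last chosen end.
By end time: (0,3), (3,4), (2,5), (4,6), (3,8), (9,10), (12,14), (9,15), (16,17), (16,18), (18,19), (20,21).
Pick (0,3); next start ≥ 3 → (3,4); next start ≥ 4 → (4,6); next start ≥ 6 → (9,10); next start ≥ 10 → (12,14); next start ≥ 14 → (16,17); next start ≥ 17 → (18,19); next start ≥ 19 → (20,21).
Selected 8 shows.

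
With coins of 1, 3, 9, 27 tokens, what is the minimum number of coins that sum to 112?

112 = 4×27 + 1×3 + 1×1
Total coins = 4 + 1 + 1 = 6

6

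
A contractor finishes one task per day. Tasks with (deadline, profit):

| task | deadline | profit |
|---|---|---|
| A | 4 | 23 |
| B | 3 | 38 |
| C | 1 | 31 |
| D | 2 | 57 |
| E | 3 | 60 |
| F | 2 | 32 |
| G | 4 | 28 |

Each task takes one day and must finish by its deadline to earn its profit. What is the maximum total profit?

183

Sort by profit descending; place each in the latest free slot ≤ its deadline.
Profit order: E=60 D=57 B=38 F=32 C=31 G=28 A=23
Assign: E→slot 3, D→slot 2, B→slot 1, F skipped, C skipped, G→slot 4, A skipped.
Slots: [1:B] [2:D] [3:E] [4:G]
Profit = 38 + 57 + 60 + 28 = 183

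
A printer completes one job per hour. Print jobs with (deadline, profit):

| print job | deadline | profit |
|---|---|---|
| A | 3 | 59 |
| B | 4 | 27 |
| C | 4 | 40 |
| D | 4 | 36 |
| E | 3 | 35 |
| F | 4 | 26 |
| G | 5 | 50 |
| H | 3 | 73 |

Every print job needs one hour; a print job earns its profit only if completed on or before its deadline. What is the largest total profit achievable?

Take jobs in profit order; each goes to the latest open slot no later than its deadline.
By profit: H(d3,73), A(d3,59), G(d5,50), C(d4,40), D(d4,36), E(d3,35), B(d4,27), F(d4,26)
H→slot 3; A→slot 2; G→slot 5; C→slot 4; D→slot 1; E skipped; B skipped; F skipped.
Profit = 36 + 59 + 73 + 40 + 50 = 258

258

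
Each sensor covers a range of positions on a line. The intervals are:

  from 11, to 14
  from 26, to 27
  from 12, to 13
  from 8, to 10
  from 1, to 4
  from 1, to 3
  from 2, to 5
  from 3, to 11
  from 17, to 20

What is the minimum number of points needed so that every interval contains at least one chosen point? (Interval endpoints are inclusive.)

5

Process intervals by earliest right end; each time one isn't hit yet, stab at its right endpoint.
By right end: [1,3]  [1,4]  [2,5]  [8,10]  [3,11]  [12,13]  [11,14]  [17,20]  [26,27]
[1,3] uncovered → point at 3; [8,10] uncovered → point at 10; [12,13] uncovered → point at 13; [17,20] uncovered → point at 20; [26,27] uncovered → point at 27.
Points: 3, 10, 13, 20, 27 (5 total).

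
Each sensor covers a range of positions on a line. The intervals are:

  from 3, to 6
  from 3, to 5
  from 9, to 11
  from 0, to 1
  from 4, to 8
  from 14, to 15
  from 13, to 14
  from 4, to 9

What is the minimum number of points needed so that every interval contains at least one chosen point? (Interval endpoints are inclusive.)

4

Sort by right endpoint; whenever an interval is uncovered, place a point at its right end.
Sorted: [0,1] [3,5] [3,6] [4,8] [4,9] [9,11] [13,14] [14,15]
{[0,1]} hit by 1; {[3,5],[3,6],[4,8],[4,9]} hit by 5; {[9,11]} hit by 11; {[13,14],[14,15]} hit by 14.
Points: 1, 5, 11, 14 (4 total).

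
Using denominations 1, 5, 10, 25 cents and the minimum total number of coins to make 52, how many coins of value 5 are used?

0

Greedy: take as many of the largest coin as possible, then repeat with the remainder.
52 = 2×25 + 2×1
Count of 5: 0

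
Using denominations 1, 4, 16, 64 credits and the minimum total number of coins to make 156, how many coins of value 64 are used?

Use the largest denomination that fits, subtract, and repeat.
156 − 2×64→28 − 1×16→12 − 3×4→0
Count of 64: 2

2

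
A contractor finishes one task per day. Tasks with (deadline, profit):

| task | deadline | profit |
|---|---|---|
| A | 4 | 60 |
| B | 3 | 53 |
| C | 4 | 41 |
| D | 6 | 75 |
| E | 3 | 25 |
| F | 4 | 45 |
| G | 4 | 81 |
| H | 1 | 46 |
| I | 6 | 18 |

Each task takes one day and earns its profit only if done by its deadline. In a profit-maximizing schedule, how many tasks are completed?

Take jobs in profit order; each goes to the latest open slot no later than its deadline.
By profit: G(d4,81), D(d6,75), A(d4,60), B(d3,53), H(d1,46), F(d4,45), C(d4,41), E(d3,25), I(d6,18)
G→slot 4; D→slot 6; A→slot 3; B→slot 2; H→slot 1; F skipped; C skipped; E skipped; I→slot 5.
6 of 9 scheduled.

6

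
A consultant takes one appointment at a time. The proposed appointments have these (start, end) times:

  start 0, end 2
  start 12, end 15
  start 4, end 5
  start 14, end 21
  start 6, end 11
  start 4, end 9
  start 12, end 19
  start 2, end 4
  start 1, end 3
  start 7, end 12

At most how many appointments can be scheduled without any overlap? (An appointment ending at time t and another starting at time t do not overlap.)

5

Sort by end time and greedily take each interval whose start is ≥ the last chosen end.
By end time: (0,2), (1,3), (2,4), (4,5), (4,9), (6,11), (7,12), (12,15), (12,19), (14,21).
Pick (0,2); next start ≥ 2 → (2,4); next start ≥ 4 → (4,5); next start ≥ 5 → (6,11); next start ≥ 11 → (12,15).
Selected 5 appointments.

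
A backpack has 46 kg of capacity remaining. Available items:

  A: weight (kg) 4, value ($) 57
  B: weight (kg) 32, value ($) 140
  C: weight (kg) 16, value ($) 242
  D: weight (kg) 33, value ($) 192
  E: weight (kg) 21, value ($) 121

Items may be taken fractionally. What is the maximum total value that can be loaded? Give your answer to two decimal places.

Order: C (242/16=15.12) > A (57/4=14.25) > D (192/33=5.82) > E (121/21=5.76) > B (140/32=4.38)
Fill: take C (16 @ 242) → take A (4 @ 57) → take 26/33 of D → 151.27; 46/46 used.
Total value = 450.27

450.27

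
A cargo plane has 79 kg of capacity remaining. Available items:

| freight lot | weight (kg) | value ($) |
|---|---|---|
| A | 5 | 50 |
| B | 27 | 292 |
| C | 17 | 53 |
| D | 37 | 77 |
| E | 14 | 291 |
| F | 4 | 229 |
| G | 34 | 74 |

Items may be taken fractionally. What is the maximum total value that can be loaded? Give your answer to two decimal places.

Greedy by value/weight ratio, highest first.
Order: F (229/4=57.25) > E (291/14=20.79) > B (292/27=10.81) > A (50/5=10.00) > C (53/17=3.12) > G (74/34=2.18) > D (77/37=2.08)
Fill: take F (4 @ 229) → take E (14 @ 291) → take B (27 @ 292) → take A (5 @ 50) → take C (17 @ 53) → take 12/34 of G → 26.12; 79/79 used.
Total value = 941.12

941.12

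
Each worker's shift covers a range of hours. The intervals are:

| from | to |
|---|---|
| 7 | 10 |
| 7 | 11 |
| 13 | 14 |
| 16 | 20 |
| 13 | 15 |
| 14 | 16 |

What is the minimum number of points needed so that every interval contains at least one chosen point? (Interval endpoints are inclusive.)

3

Sort by right endpoint; whenever an interval is uncovered, place a point at its right end.
By right end: [7,10]  [7,11]  [13,14]  [13,15]  [14,16]  [16,20]
[7,10] uncovered → point at 10; [13,14] uncovered → point at 14; [16,20] uncovered → point at 20.
Points: 10, 14, 20 (3 total).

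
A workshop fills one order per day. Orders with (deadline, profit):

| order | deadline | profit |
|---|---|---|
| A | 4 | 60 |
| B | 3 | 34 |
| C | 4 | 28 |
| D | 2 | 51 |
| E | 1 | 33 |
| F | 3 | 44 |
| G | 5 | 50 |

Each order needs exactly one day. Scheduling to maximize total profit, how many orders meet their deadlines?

5

By profit: A(d4,60), D(d2,51), G(d5,50), F(d3,44), B(d3,34), E(d1,33), C(d4,28)
A→slot 4; D→slot 2; G→slot 5; F→slot 3; B→slot 1; E skipped; C skipped.
5 of 7 scheduled.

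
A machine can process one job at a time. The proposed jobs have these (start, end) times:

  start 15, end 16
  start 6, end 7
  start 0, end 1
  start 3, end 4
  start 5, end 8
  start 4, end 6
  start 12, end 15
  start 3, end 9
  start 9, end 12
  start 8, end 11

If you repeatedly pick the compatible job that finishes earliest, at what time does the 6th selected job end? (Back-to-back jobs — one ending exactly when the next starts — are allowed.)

Sort by end time and greedily take each interval whose start is ≥ the last chosen end.
By end time: (0,1), (3,4), (4,6), (6,7), (5,8), (3,9), (8,11), (9,12), (12,15), (15,16).
Pick (0,1); next start ≥ 1 → (3,4); next start ≥ 4 → (4,6); next start ≥ 6 → (6,7); next start ≥ 7 → (8,11); next start ≥ 11 → (12,15); next start ≥ 15 → (15,16).
Selected: (0,1) (3,4) (4,6) (6,7) (8,11) (12,15) (15,16)

15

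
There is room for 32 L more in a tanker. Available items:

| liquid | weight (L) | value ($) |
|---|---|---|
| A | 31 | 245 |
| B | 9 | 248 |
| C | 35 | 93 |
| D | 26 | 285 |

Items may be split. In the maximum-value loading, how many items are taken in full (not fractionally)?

Greedy by value/weight ratio, highest first.
Ratios (sorted): B 27.56, D 10.96, A 7.90, C 2.66
take B (9 @ 248); take 23/26 of D → 252.12. Capacity used 32/32.
1 item(s) taken whole; one partial (take 23/26 of D).

1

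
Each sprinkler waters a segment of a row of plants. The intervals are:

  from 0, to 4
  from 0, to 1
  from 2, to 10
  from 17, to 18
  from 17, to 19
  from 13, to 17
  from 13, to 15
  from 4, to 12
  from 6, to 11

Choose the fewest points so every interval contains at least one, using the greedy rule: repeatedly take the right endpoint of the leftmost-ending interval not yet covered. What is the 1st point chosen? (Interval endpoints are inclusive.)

1

Sort by right endpoint; whenever an interval is uncovered, place a point at its right end.
Sorted: [0,1] [0,4] [2,10] [6,11] [4,12] [13,15] [13,17] [17,18] [17,19]
{[0,1],[0,4]} hit by 1; {[2,10],[6,11],[4,12]} hit by 10; {[13,15],[13,17]} hit by 15; {[17,18],[17,19]} hit by 18.
Points: 1, 10, 15, 18 (4 total).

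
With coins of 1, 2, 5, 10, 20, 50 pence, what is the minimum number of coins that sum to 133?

6

Greedy: take as many of the largest coin as possible, then repeat with the remainder.
133 = 2×50 + 1×20 + 1×10 + 1×2 + 1×1
Total coins = 2 + 1 + 1 + 1 + 1 = 6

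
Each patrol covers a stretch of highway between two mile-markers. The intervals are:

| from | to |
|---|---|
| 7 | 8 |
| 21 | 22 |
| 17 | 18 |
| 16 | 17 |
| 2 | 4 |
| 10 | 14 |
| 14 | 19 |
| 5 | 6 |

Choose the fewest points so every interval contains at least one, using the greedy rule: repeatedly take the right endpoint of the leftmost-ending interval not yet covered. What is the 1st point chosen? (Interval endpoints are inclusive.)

Sorted: [2,4] [5,6] [7,8] [10,14] [16,17] [17,18] [14,19] [21,22]
{[2,4]} hit by 4; {[5,6]} hit by 6; {[7,8]} hit by 8; {[10,14]} hit by 14; {[16,17],[17,18],[14,19]} hit by 17; {[21,22]} hit by 22.
Points: 4, 6, 8, 14, 17, 22 (6 total).

4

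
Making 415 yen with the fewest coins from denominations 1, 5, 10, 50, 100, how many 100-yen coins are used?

4

415 − 4×100→15 − 1×10→5 − 1×5→0
Count of 100: 4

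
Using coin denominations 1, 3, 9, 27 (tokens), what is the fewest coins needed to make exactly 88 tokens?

6

88 − 3×27→7 − 2×3→1 − 1×1→0
Total coins = 3 + 2 + 1 = 6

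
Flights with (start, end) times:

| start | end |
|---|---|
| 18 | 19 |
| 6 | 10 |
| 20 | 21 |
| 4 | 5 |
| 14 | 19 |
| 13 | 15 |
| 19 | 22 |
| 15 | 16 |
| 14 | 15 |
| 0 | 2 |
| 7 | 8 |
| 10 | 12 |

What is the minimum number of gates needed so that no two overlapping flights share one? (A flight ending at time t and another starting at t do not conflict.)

3

Count concurrent intervals with a sweep; the peak is the room count.
Events (time:±→running): 0:+→1 2:-→0 4:+→1 5:-→0 6:+→1 7:+→2 8:-→1 10:-→0 10:+→1 12:-→0 13:+→1 14:+→2 14:+→3 … peak 3.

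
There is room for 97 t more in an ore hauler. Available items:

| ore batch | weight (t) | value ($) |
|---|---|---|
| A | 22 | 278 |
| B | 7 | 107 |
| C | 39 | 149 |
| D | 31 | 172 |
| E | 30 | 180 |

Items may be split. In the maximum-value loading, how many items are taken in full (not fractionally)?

Ratios (sorted): B 15.29, A 12.64, E 6.00, D 5.55, C 3.82
take B (7 @ 107); take A (22 @ 278); take E (30 @ 180); take D (31 @ 172); take 7/39 of C → 26.74. Capacity used 97/97.
4 item(s) taken whole; one partial (take 7/39 of C).

4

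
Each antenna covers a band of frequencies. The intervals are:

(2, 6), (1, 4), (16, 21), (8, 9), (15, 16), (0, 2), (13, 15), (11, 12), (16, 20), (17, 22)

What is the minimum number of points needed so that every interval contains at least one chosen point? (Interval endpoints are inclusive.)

5

Process intervals by earliest right end; each time one isn't hit yet, stab at its right endpoint.
Sorted: [0,2] [1,4] [2,6] [8,9] [11,12] [13,15] [15,16] [16,20] [16,21] [17,22]
{[0,2],[1,4],[2,6]} hit by 2; {[8,9]} hit by 9; {[11,12]} hit by 12; {[13,15],[15,16]} hit by 15; {[16,20],[16,21],[17,22]} hit by 20.
Points: 2, 9, 12, 15, 20 (5 total).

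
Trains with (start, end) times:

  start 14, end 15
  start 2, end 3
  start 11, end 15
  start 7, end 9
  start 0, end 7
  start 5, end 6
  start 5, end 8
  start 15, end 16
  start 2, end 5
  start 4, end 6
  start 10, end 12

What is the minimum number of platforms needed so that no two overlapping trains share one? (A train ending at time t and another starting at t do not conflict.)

4

Count concurrent intervals with a sweep; the peak is the room count.
starts: [0, 2, 2, 4, 5, 5, 7, 10, 11, 14, 15]
ends:   [3, 5, 6, 6, 7, 8, 9, 12, 15, 15, 16]
s0→1 s2→2 s2→3 e3→2 s4→3 e5→2 s5→3 s5→4  — peak 4.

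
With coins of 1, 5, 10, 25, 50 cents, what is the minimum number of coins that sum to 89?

Greedy: take as many of the largest coin as possible, then repeat with the remainder.
89 = 1×50 + 1×25 + 1×10 + 4×1
Total coins = 1 + 1 + 1 + 4 = 7

7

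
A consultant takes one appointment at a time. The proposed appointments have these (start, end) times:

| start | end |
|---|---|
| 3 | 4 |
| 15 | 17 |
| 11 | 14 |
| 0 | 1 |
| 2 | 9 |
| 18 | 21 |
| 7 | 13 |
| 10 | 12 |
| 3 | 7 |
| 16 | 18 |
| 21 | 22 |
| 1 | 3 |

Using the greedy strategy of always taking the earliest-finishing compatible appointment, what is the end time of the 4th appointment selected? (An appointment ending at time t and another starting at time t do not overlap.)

12

By end time: (0,1), (1,3), (3,4), (3,7), (2,9), (10,12), (7,13), (11,14), (15,17), (16,18), (18,21), (21,22).
Pick (0,1); next start ≥ 1 → (1,3); next start ≥ 3 → (3,4); next start ≥ 4 → (10,12); next start ≥ 12 → (15,17); next start ≥ 17 → (18,21); next start ≥ 21 → (21,22).
Selected: (0,1) (1,3) (3,4) (10,12) (15,17) (18,21) (21,22)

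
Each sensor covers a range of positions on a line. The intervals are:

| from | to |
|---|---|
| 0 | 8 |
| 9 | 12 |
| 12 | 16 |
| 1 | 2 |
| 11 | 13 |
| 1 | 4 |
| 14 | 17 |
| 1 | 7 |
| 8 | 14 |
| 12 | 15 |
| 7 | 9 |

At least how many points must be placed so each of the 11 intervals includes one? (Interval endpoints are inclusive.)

4

Process intervals by earliest right end; each time one isn't hit yet, stab at its right endpoint.
Sorted: [1,2] [1,4] [1,7] [0,8] [7,9] [9,12] [11,13] [8,14] [12,15] [12,16] [14,17]
{[1,2],[1,4],[1,7],[0,8]} hit by 2; {[7,9],[9,12]} hit by 9; {[11,13],[8,14],[12,15],[12,16]} hit by 13; {[14,17]} hit by 17.
Points: 2, 9, 13, 17 (4 total).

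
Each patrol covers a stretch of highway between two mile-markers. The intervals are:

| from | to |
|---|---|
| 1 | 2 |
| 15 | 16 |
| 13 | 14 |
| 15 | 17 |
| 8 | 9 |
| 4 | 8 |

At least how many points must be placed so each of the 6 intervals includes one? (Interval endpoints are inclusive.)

4

By right end: [1,2]  [4,8]  [8,9]  [13,14]  [15,16]  [15,17]
[1,2] uncovered → point at 2; [4,8] uncovered → point at 8; [13,14] uncovered → point at 14; [15,16] uncovered → point at 16.
Points: 2, 8, 14, 16 (4 total).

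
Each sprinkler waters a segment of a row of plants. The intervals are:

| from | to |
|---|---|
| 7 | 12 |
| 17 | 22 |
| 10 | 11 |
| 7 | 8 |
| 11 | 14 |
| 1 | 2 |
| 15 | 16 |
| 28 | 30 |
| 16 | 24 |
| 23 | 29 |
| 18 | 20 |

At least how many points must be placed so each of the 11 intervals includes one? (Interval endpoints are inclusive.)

By right end: [1,2]  [7,8]  [10,11]  [7,12]  [11,14]  [15,16]  [18,20]  [17,22]  [16,24]  [23,29]  [28,30]
[1,2] uncovered → point at 2; [7,8] uncovered → point at 8; [10,11] uncovered → point at 11; [15,16] uncovered → point at 16; [18,20] uncovered → point at 20; [23,29] uncovered → point at 29.
Points: 2, 8, 11, 16, 20, 29 (6 total).

6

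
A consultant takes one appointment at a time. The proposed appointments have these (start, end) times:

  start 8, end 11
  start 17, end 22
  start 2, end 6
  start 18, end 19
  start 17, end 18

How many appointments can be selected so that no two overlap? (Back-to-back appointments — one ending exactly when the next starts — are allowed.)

Sorted by end: (2,6)  (8,11)  (17,18)  (18,19)  (17,22)
take (2,6); take (8,11); take (17,18); take (18,19).
Selected 4 appointments.

4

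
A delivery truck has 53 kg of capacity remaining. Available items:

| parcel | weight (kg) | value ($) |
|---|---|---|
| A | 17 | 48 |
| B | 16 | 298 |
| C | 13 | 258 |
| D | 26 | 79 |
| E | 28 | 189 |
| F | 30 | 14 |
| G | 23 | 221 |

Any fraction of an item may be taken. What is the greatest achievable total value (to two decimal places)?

783.75

Greedy by value/weight ratio, highest first.
Ratios (sorted): C 19.85, B 18.62, G 9.61, E 6.75, D 3.04, A 2.82, F 0.47
take C (13 @ 258); take B (16 @ 298); take G (23 @ 221); take 1/28 of E → 6.75. Capacity used 53/53.
Total value = 783.75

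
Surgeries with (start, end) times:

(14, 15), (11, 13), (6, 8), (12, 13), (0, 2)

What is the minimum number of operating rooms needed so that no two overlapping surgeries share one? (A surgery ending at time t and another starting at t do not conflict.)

2

Count concurrent intervals with a sweep; the peak is the room count.
Events (time:±→running): 0:+→1 2:-→0 6:+→1 8:-→0 11:+→1 12:+→2 … peak 2.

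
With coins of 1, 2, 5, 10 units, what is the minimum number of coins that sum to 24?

Use the largest denomination that fits, subtract, and repeat.
24 = 2×10 + 2×2
Total coins = 2 + 2 = 4

4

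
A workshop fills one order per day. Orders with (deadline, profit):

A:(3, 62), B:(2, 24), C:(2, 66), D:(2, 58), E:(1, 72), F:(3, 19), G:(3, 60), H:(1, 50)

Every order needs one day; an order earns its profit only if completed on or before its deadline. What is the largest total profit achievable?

200

Sort by profit descending; place each in the latest free slot ≤ its deadline.
Profit order: E=72 C=66 A=62 G=60 D=58 H=50 B=24 F=19
Assign: E→slot 1, C→slot 2, A→slot 3, G skipped, D skipped, H skipped, B skipped, F skipped.
Slots: [1:E] [2:C] [3:A]
Profit = 72 + 66 + 62 = 200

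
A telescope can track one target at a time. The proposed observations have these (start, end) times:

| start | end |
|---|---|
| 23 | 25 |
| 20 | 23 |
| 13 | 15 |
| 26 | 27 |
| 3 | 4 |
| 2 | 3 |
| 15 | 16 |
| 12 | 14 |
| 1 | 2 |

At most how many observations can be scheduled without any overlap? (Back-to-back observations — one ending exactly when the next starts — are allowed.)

8

Order by finish time; keep every interval that doesn't clash with the previous kept one.
By end time: (1,2), (2,3), (3,4), (12,14), (13,15), (15,16), (20,23), (23,25), (26,27).
Pick (1,2); next start ≥ 2 → (2,3); next start ≥ 3 → (3,4); next start ≥ 4 → (12,14); next start ≥ 14 → (15,16); next start ≥ 16 → (20,23); next start ≥ 23 → (23,25); next start ≥ 25 → (26,27).
Selected 8 observations.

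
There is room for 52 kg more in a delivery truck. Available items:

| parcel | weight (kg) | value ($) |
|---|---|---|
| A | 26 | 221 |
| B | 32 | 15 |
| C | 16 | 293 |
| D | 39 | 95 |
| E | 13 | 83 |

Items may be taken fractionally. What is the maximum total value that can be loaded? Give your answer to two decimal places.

577.85

Greedy by value/weight ratio, highest first.
Ratios (sorted): C 18.31, A 8.50, E 6.38, D 2.44, B 0.47
take C (16 @ 293); take A (26 @ 221); take 10/13 of E → 63.85. Capacity used 52/52.
Total value = 577.85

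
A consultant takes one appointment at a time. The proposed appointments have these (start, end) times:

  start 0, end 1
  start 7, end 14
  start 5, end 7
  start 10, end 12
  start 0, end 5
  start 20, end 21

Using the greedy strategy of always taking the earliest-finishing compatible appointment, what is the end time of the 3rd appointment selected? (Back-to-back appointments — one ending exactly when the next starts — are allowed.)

12

By end time: (0,1), (0,5), (5,7), (10,12), (7,14), (20,21).
Pick (0,1); next start ≥ 1 → (5,7); next start ≥ 7 → (10,12); next start ≥ 12 → (20,21).
Selected: (0,1) (5,7) (10,12) (20,21)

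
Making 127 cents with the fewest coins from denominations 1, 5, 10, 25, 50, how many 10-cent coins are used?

Greedy: take as many of the largest coin as possible, then repeat with the remainder.
127 − 2×50→27 − 1×25→2 − 2×1→0
Count of 10: 0

0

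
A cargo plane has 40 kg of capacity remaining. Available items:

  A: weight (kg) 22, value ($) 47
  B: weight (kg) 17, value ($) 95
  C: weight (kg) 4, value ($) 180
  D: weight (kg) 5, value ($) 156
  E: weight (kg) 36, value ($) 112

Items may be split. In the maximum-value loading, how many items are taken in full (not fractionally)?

3

Sort by value per unit weight and fill in that order.
Ratios (sorted): C 45.00, D 31.20, B 5.59, E 3.11, A 2.14
take C (4 @ 180); take D (5 @ 156); take B (17 @ 95); take 14/36 of E → 43.56. Capacity used 40/40.
3 item(s) taken whole; one partial (take 14/36 of E).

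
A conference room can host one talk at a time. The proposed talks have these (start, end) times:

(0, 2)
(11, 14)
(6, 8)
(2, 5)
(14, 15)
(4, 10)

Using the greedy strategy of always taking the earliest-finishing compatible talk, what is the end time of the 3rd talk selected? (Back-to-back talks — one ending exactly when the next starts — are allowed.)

Greedy by earliest finish: after sorting by end time, pick each interval compatible with the last pick.
By end time: (0,2), (2,5), (6,8), (4,10), (11,14), (14,15).
Pick (0,2); next start ≥ 2 → (2,5); next start ≥ 5 → (6,8); next start ≥ 8 → (11,14); next start ≥ 14 → (14,15).
Selected: (0,2) (2,5) (6,8) (11,14) (14,15)

8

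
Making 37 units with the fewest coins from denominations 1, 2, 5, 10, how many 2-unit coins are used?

1

37 = 3×10 + 1×5 + 1×2
Count of 2: 1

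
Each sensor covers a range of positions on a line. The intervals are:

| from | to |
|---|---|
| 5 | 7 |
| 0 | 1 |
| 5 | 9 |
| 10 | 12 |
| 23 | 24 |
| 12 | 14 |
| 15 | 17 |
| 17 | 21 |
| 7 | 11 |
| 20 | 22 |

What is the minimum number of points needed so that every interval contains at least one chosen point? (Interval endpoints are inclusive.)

Sort by right endpoint; whenever an interval is uncovered, place a point at its right end.
By right end: [0,1]  [5,7]  [5,9]  [7,11]  [10,12]  [12,14]  [15,17]  [17,21]  [20,22]  [23,24]
[0,1] uncovered → point at 1; [5,7] uncovered → point at 7; [10,12] uncovered → point at 12; [15,17] uncovered → point at 17; [20,22] uncovered → point at 22; [23,24] uncovered → point at 24.
Points: 1, 7, 12, 17, 22, 24 (6 total).

6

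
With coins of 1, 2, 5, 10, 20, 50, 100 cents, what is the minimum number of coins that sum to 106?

3

Use the largest denomination that fits, subtract, and repeat.
106 = 1×100 + 1×5 + 1×1
Total coins = 1 + 1 + 1 = 3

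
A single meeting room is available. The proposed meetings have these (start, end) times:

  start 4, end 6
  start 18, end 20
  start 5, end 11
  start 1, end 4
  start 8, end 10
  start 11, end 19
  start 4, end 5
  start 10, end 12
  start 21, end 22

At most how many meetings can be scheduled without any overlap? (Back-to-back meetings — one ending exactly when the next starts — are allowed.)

Greedy by earliest finish: after sorting by end time, pick each interval compatible with the last pick.
By end time: (1,4), (4,5), (4,6), (8,10), (5,11), (10,12), (11,19), (18,20), (21,22).
Pick (1,4); next start ≥ 4 → (4,5); next start ≥ 5 → (8,10); next start ≥ 10 → (10,12); next start ≥ 12 → (18,20); next start ≥ 20 → (21,22).
Selected 6 meetings.

6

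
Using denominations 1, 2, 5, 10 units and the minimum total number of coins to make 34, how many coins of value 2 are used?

Greedy: take as many of the largest coin as possible, then repeat with the remainder.
34 = 3×10 + 2×2
Count of 2: 2

2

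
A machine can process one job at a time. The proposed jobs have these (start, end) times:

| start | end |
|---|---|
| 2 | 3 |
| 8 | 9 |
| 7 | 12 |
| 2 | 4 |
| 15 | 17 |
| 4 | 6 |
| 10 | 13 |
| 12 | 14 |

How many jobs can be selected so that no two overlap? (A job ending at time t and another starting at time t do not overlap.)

5

By end time: (2,3), (2,4), (4,6), (8,9), (7,12), (10,13), (12,14), (15,17).
Pick (2,3); next start ≥ 3 → (4,6); next start ≥ 6 → (8,9); next start ≥ 9 → (10,13); next start ≥ 13 → (15,17).
Selected 5 jobs.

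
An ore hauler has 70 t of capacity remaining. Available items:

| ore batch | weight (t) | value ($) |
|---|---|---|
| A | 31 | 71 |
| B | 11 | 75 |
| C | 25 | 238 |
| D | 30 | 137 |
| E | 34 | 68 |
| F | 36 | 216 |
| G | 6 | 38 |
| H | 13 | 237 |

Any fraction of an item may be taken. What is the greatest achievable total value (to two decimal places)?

678.00

Ratios (sorted): H 18.23, C 9.52, B 6.82, G 6.33, F 6.00, D 4.57, A 2.29, E 2.00
take H (13 @ 237); take C (25 @ 238); take B (11 @ 75); take G (6 @ 38); take 15/36 of F → 90.00. Capacity used 70/70.
Total value = 678.00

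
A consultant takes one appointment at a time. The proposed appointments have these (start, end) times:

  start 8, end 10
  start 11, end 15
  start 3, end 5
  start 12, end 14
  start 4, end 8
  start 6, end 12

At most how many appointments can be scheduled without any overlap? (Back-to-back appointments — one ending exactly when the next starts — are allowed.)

3

Sorted by end: (3,5)  (4,8)  (8,10)  (6,12)  (12,14)  (11,15)
take (3,5); skip (4,8); take (8,10); take (12,14); skip (11,15).
Selected 3 appointments.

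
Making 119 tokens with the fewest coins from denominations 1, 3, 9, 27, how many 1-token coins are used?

Greedy: take as many of the largest coin as possible, then repeat with the remainder.
119 = 4×27 + 1×9 + 2×1
Count of 1: 2

2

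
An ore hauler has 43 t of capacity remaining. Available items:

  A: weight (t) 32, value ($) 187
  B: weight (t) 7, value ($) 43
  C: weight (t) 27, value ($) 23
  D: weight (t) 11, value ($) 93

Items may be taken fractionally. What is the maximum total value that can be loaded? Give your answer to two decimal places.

282.09

Sort by value per unit weight and fill in that order.
Order: D (93/11=8.45) > B (43/7=6.14) > A (187/32=5.84) > C (23/27=0.85)
Fill: take D (11 @ 93) → take B (7 @ 43) → take 25/32 of A → 146.09; 43/43 used.
Total value = 282.09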